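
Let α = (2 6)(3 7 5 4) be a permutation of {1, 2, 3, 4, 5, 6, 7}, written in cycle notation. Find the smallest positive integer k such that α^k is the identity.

The cycle type of α is (4, 2, 1).
The order is lcm(4, 2) = 4.

4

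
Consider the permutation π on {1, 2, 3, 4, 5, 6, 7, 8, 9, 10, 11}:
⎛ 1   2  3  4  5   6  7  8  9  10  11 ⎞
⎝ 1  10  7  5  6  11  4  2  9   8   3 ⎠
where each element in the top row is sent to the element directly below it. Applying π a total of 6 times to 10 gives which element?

10

Tracing 10 → 8 → … returns to 10 after 3 steps, so 10 lies in a 3-cycle (2, 10, 8).
Powers repeat with period 3 on this cycle, and 6 mod 3 = 0, so π^6(10) = π^0(10).
So π^6(10) = 10.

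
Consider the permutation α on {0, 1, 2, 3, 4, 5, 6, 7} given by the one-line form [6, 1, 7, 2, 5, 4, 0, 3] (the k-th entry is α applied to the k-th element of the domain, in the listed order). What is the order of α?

The disjoint-cycle form of α has cycle lengths 3, 2, 2, 1.
The order of α is the least common multiple of its cycle lengths: lcm(3, 2, 2) = 6.

6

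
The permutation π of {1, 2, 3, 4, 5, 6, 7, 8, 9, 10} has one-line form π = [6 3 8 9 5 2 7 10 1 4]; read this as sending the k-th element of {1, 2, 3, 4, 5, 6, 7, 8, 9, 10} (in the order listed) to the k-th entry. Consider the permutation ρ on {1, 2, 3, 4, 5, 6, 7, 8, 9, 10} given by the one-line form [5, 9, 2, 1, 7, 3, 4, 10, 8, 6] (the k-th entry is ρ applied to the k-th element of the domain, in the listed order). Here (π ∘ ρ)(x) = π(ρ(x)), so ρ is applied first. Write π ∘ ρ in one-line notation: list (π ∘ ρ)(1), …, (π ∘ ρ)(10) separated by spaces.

(π ∘ ρ)(x) = π(ρ(x)). Computing each image: π(ρ(1)) = π(5) = 5, π(ρ(2)) = π(9) = 1, π(ρ(3)) = π(2) = 3, π(ρ(4)) = π(1) = 6, π(ρ(5)) = π(7) = 7, π(ρ(6)) = π(3) = 8, π(ρ(7)) = π(4) = 9, π(ρ(8)) = π(10) = 4, π(ρ(9)) = π(8) = 10, π(ρ(10)) = π(6) = 2.
Hence π ∘ ρ = [5 1 3 6 7 8 9 4 10 2].

5 1 3 6 7 8 9 4 10 2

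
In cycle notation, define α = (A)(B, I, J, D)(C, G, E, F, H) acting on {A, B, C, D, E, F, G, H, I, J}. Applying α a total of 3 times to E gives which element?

C

E lies in the 5-cycle (C, G, E, F, H).
Advancing 3 steps from E: E → F → H → C.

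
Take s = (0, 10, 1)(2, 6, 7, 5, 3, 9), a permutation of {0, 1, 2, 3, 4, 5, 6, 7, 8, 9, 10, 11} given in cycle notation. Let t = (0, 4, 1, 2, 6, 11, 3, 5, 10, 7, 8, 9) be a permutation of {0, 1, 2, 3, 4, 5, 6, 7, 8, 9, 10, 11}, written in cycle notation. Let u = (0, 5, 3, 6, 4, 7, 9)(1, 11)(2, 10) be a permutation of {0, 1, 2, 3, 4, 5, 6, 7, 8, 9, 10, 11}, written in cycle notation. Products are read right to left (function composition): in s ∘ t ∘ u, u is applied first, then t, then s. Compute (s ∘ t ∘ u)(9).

4

Apply the permutations in order: u(9) = 0, then t(0) = 4, then s(4) = 4. So (s ∘ t ∘ u)(9) = 4.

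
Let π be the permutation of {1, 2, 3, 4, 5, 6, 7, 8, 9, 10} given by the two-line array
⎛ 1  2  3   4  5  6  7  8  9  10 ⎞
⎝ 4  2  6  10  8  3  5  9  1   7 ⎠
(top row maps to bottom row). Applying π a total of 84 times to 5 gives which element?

5

Tracing 5 → 8 → … returns to 5 after 7 steps, so 5 lies in a 7-cycle (1, 4, 10, 7, 5, 8, 9).
On a 7-cycle, π^7 is the identity, so π^84 = π^0 there (84 ≡ 0 mod 7).
So π^84(5) = 5.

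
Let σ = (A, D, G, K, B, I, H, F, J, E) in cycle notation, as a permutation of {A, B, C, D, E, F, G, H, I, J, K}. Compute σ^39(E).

E lies in the 10-cycle (A, D, G, K, B, I, H, F, J, E).
On a 10-cycle, σ^10 is the identity, so σ^39 = σ^9 there (39 ≡ 9 mod 10).
Advancing 9 steps from E: E → A → D → G → K → B → I → H → F → J.

J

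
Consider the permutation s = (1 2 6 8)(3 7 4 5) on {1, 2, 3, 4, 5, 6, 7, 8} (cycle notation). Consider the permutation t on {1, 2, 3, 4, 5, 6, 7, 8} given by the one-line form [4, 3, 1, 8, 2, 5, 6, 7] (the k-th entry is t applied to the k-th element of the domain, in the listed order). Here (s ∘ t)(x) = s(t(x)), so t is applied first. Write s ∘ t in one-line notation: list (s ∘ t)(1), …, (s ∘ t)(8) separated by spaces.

5 7 2 1 6 3 8 4

Chase each element through t then s: 1 → 4 → 5; 2 → 3 → 7; 3 → 1 → 2; 4 → 8 → 1; 5 → 2 → 6; 6 → 5 → 3; 7 → 6 → 8; 8 → 7 → 4.
So s ∘ t in one-line form is 5 7 2 1 6 3 8 4.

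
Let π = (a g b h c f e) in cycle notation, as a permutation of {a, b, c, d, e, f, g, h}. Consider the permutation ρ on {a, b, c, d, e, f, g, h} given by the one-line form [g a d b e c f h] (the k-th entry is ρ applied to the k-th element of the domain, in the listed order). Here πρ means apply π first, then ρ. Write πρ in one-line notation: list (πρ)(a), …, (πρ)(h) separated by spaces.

Chase each element through π then ρ: a → g → f; b → h → h; c → f → c; d → d → b; e → a → g; f → e → e; g → b → a; h → c → d.
Collecting the images, πρ = [f h c b g e a d].

f h c b g e a d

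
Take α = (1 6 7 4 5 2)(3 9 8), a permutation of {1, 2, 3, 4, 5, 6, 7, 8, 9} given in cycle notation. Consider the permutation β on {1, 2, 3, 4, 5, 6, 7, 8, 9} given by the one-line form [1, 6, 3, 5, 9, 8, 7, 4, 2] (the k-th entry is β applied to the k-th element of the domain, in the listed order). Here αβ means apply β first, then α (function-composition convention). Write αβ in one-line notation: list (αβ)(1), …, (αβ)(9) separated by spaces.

(αβ)(x) = α(β(x)). Computing each image: α(β(1)) = α(1) = 6, α(β(2)) = α(6) = 7, α(β(3)) = α(3) = 9, α(β(4)) = α(5) = 2, α(β(5)) = α(9) = 8, α(β(6)) = α(8) = 3, α(β(7)) = α(7) = 4, α(β(8)) = α(4) = 5, α(β(9)) = α(2) = 1.
Hence αβ = [6 7 9 2 8 3 4 5 1].

6 7 9 2 8 3 4 5 1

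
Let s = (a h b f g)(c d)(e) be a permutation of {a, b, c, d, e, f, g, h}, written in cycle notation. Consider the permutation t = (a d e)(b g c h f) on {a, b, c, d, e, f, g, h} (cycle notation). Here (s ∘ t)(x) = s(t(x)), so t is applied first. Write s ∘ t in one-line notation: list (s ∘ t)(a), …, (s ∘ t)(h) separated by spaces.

Chase each element through t then s: a → d → c; b → g → a; c → h → b; d → e → e; e → a → h; f → b → f; g → c → d; h → f → g.
Collecting the images, s ∘ t = [c a b e h f d g].

c a b e h f d g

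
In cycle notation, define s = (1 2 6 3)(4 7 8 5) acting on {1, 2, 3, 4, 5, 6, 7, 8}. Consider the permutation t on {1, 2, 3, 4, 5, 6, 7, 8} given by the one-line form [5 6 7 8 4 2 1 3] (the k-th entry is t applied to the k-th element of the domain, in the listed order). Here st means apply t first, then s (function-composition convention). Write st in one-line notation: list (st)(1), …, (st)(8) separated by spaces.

4 3 8 5 7 6 2 1

(st)(x) = s(t(x)). Computing each image: s(t(1)) = s(5) = 4, s(t(2)) = s(6) = 3, s(t(3)) = s(7) = 8, s(t(4)) = s(8) = 5, s(t(5)) = s(4) = 7, s(t(6)) = s(2) = 6, s(t(7)) = s(1) = 2, s(t(8)) = s(3) = 1.
Hence st = [4 3 8 5 7 6 2 1].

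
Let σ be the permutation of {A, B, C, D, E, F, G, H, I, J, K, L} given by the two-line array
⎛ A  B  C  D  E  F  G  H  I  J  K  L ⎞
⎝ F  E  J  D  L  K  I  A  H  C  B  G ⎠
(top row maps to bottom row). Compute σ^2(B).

L

Tracing B → E → … returns to B after 9 steps, so B lies in a 9-cycle (A F K B E L G I H).
Advancing 2 steps from B: B → E → L.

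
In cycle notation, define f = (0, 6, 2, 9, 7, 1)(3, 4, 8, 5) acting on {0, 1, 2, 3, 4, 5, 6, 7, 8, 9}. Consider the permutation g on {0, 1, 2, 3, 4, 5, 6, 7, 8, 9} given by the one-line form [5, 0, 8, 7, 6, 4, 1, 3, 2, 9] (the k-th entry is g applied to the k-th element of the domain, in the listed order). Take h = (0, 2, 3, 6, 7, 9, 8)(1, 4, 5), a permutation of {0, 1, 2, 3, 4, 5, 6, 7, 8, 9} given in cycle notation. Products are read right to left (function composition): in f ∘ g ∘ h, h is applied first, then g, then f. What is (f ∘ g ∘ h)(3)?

0

Chase 3: h(3) = 6; g(6) = 1; f(1) = 0. Hence (f ∘ g ∘ h)(3) = 0.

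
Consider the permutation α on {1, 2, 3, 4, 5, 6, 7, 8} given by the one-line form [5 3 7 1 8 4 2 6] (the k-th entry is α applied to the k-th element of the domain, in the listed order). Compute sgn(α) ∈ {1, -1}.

1

In disjoint-cycle form the cycle lengths are 5, 3.
A cycle of length ℓ contributes ℓ−1 transpositions, so α is a product of 4 + 2 = 6 transpositions — even.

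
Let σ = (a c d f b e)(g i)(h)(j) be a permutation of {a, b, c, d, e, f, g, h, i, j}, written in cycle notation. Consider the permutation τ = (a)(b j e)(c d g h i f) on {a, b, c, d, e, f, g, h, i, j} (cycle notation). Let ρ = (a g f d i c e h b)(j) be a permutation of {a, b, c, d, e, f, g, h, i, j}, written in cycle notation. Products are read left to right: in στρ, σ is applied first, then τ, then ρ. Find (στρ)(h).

(στρ)(h) = ρ(τ(σ(h))). σ(h) = h, then τ(h) = i, then ρ(i) = c, so the result is c.

c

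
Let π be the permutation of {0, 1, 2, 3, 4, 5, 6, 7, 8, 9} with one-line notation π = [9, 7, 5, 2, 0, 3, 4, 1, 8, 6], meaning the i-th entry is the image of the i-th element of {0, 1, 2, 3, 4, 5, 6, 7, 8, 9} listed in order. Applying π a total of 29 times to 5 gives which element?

Tracing 5 → 3 → … returns to 5 after 3 steps, so 5 lies in a 3-cycle (2 5 3).
On a 3-cycle, π^3 is the identity, so π^29 = π^2 there (29 ≡ 2 mod 3).
Advancing 2 steps from 5: 5 → 3 → 2.

2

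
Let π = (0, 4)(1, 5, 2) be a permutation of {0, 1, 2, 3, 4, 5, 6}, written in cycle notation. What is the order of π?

6

The disjoint cycles have lengths 3, 2, 1, 1.
The order of π is the least common multiple of its cycle lengths: lcm(3, 2) = 6.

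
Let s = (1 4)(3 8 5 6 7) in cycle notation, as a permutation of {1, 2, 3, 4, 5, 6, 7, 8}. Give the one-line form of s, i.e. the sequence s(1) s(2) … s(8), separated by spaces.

4 2 8 1 6 7 3 5

Image by image: 1→4, 2→2, 3→8, 4→1, 5→6, 6→7, 7→3, 8→5.
Listing these in domain order gives 4 2 8 1 6 7 3 5.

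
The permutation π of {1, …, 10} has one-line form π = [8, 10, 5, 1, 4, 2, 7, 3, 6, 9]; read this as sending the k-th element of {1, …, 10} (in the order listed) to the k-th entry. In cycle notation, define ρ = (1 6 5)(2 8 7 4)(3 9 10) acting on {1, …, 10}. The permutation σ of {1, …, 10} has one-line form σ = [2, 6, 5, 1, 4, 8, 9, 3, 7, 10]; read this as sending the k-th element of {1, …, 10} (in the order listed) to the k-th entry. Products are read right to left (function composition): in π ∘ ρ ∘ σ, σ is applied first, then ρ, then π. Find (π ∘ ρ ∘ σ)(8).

6

(π ∘ ρ ∘ σ)(8) = π(ρ(σ(8))). σ(8) = 3, then ρ(3) = 9, then π(9) = 6, so the result is 6.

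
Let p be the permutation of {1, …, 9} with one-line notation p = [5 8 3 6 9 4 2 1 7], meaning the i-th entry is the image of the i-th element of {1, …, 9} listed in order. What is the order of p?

The disjoint-cycle form of p has cycle lengths 6, 2, 1.
Since disjoint cycles commute, ord(p) = lcm(6, 2) = 6.

6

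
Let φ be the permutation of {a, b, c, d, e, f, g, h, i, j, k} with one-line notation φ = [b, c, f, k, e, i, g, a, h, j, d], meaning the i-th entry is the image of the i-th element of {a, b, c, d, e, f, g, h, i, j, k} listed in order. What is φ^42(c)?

Tracing c → f → … returns to c after 6 steps, so c lies in a 6-cycle (a b c f i h).
Powers repeat with period 6 on this cycle, and 42 mod 6 = 0, so φ^42(c) = φ^0(c).
So φ^42(c) = c.

c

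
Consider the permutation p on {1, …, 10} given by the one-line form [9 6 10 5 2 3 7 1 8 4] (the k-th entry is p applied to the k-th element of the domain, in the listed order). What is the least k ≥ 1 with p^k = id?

Writing p as disjoint cycles, the cycle lengths are 6, 3, 1.
Since disjoint cycles commute, ord(p) = lcm(6, 3) = 6.

6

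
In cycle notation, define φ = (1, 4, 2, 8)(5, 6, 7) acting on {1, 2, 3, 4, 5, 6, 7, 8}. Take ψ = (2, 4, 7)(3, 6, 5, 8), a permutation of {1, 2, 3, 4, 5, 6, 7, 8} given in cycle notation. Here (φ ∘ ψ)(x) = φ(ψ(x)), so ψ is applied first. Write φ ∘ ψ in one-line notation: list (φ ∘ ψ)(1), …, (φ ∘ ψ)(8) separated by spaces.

4 2 7 5 1 6 8 3

(φ ∘ ψ)(x) = φ(ψ(x)). Computing each image: φ(ψ(1)) = φ(1) = 4, φ(ψ(2)) = φ(4) = 2, φ(ψ(3)) = φ(6) = 7, φ(ψ(4)) = φ(7) = 5, φ(ψ(5)) = φ(8) = 1, φ(ψ(6)) = φ(5) = 6, φ(ψ(7)) = φ(2) = 8, φ(ψ(8)) = φ(3) = 3.
Hence φ ∘ ψ = [4 2 7 5 1 6 8 3].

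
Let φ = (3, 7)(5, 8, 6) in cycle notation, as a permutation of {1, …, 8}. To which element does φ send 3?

7

Within (3, 7), 3 ↦ 7.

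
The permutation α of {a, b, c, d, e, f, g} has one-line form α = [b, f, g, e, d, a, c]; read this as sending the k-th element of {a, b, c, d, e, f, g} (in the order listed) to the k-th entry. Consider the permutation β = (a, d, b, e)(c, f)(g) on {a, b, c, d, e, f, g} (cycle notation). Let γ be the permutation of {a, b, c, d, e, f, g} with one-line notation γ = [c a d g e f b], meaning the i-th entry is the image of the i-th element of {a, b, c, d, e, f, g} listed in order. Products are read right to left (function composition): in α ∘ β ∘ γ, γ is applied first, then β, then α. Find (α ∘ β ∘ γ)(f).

Chase f: γ(f) = f; β(f) = c; α(c) = g. Hence (α ∘ β ∘ γ)(f) = g.

g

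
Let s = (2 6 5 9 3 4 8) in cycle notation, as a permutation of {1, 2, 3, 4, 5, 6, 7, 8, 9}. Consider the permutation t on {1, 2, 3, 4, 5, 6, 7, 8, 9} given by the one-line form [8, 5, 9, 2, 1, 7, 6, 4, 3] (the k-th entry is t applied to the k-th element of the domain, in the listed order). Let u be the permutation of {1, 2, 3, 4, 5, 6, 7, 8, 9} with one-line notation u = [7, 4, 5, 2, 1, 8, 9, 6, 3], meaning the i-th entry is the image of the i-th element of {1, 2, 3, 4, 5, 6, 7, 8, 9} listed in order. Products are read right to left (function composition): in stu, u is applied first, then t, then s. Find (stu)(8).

7

Apply the permutations in order: u(8) = 6, then t(6) = 7, then s(7) = 7. So (stu)(8) = 7.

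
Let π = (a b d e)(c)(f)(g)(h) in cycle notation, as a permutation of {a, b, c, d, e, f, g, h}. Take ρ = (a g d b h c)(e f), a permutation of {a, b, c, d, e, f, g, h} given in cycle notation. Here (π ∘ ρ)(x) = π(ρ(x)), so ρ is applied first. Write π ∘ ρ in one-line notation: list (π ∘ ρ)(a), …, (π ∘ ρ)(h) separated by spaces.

Chase each element through ρ then π: a → g → g; b → h → h; c → a → b; d → b → d; e → f → f; f → e → a; g → d → e; h → c → c.
So π ∘ ρ in one-line form is g h b d f a e c.

g h b d f a e c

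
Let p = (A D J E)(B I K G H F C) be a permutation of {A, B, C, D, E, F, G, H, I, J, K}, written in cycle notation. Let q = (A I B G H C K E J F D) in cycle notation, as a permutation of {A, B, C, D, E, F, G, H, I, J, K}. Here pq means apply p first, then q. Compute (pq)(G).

First apply p: p(G) = H, then q(H) = C. Thus (pq)(G) = C.

C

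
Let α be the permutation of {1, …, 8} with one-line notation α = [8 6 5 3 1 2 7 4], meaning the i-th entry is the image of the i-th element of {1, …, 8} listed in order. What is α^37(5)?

8

Tracing 5 → 1 → … returns to 5 after 5 steps, so 5 lies in a 5-cycle (1 8 4 3 5).
On a 5-cycle, α^5 is the identity, so α^37 = α^2 there (37 ≡ 2 mod 5).
Stepping 2 places around the cycle: 5 → 1 → 8.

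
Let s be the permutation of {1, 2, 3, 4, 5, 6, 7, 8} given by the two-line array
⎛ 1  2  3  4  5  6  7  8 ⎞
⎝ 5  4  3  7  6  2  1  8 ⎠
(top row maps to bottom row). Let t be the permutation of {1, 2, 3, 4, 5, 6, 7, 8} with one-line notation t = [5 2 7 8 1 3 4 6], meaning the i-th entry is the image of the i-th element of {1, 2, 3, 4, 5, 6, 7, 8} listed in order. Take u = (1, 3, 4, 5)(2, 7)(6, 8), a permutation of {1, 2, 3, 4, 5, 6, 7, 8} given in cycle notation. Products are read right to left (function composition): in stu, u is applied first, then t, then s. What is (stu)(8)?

Chase 8: u(8) = 6; t(6) = 3; s(3) = 3. Hence (stu)(8) = 3.

3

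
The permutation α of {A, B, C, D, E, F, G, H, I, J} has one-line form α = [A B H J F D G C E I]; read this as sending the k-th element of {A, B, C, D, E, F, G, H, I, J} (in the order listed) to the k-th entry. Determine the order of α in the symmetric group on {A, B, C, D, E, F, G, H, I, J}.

Writing α as disjoint cycles, the cycle lengths are 5, 2, 1, 1, 1.
The order of α is the least common multiple of its cycle lengths: lcm(5, 2) = 10.

10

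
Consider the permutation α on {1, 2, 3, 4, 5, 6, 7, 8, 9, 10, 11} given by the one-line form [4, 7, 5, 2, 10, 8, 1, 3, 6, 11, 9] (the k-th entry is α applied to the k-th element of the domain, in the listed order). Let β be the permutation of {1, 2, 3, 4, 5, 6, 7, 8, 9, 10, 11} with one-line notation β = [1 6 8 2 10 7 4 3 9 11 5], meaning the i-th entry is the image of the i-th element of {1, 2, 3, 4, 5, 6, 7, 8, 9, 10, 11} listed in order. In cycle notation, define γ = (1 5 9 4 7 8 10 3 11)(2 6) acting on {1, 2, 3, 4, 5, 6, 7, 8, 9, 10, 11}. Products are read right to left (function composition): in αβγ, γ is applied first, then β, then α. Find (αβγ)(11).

Apply the permutations in order: γ(11) = 1, then β(1) = 1, then α(1) = 4. So (αβγ)(11) = 4.

4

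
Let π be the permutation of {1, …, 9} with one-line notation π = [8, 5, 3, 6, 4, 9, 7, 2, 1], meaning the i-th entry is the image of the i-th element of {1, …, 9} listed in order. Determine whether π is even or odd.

In disjoint-cycle form the cycle lengths are 7, 1, 1.
A cycle is odd iff its length is even; π has 0 even-length cycles, so sgn(π) = (−1)^0 and π is even.

even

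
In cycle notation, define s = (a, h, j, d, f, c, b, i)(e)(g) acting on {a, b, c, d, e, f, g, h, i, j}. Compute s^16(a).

a lies in the 8-cycle (a, h, j, d, f, c, b, i).
Powers repeat with period 8 on this cycle, and 16 mod 8 = 0, so s^16(a) = s^0(a).
So s^16(a) = a.

a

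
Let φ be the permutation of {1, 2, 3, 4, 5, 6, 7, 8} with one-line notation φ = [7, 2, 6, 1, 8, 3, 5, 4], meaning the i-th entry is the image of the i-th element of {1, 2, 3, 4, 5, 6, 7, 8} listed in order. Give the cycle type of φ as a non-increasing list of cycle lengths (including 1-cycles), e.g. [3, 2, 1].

[5, 2, 1]

The disjoint cycles are (1, 7, 5, 8, 4)(2)(3, 6), with lengths 5, 2, 1 in non-increasing order.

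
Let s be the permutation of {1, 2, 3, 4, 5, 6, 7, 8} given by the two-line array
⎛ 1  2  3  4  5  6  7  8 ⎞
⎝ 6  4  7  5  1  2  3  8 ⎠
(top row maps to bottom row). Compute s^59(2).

6

Tracing 2 → 4 → … returns to 2 after 5 steps, so 2 lies in a 5-cycle (1 6 2 4 5).
Powers repeat with period 5 on this cycle, and 59 mod 5 = 4, so s^59(2) = s^4(2).
Advancing 4 steps from 2: 2 → 4 → 5 → 1 → 6.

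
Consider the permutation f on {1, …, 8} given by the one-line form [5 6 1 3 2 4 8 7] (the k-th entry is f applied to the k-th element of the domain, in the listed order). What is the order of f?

Writing f as disjoint cycles, the cycle lengths are 6, 2.
The order is lcm(6, 2) = 6.

6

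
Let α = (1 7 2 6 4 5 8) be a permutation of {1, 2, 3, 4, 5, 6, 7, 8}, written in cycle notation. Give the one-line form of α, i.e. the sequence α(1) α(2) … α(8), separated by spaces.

Image by image: 1↦7, 2↦6, 3↦3, 4↦5, 5↦8, 6↦4, 7↦2, 8↦1.
Listing these in domain order gives 7 6 3 5 8 4 2 1.

7 6 3 5 8 4 2 1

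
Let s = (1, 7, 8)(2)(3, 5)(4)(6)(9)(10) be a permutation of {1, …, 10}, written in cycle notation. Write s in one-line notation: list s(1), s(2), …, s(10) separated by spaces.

Each element maps to the next entry in its cycle (wrapping to the front): 1→7, 2→2, 3→5, 4→4, 5→3, 6→6, 7→8, 8→1, 9→9, 10→10.
Listing these in domain order gives 7 2 5 4 3 6 8 1 9 10.

7 2 5 4 3 6 8 1 9 10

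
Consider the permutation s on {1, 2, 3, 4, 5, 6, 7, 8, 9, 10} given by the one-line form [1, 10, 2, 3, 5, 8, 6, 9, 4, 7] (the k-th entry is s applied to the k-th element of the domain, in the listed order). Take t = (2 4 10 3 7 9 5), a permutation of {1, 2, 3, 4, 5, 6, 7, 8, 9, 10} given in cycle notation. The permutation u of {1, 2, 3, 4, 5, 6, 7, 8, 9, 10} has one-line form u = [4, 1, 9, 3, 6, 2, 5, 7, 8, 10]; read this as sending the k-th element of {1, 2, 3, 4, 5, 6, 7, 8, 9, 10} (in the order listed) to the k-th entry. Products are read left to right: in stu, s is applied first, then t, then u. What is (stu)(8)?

6

Chase 8: s(8) = 9; t(9) = 5; u(5) = 6. Hence (stu)(8) = 6.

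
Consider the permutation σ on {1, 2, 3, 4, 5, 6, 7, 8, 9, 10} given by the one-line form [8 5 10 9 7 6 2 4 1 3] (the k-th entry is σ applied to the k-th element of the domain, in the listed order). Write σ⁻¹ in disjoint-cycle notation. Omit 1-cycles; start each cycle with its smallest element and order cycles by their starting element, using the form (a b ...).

First write σ in disjoint cycles: (1 8 4 9)(2 5 7)(3 10).
Reversing each cycle (and rotating so the smallest element leads) gives σ⁻¹ = (1 9 4 8)(2 7 5)(3 10).

(1 9 4 8)(2 7 5)(3 10)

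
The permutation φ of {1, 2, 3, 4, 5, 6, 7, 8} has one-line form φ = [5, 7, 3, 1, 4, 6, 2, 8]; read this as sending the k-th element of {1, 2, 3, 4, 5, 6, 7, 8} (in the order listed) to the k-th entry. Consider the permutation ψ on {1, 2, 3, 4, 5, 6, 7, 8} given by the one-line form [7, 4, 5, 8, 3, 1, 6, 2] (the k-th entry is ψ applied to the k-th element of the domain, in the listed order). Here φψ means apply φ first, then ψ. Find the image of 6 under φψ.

φ(6) = 6, then ψ(6) = 1; composing gives (φψ)(6) = 1.

1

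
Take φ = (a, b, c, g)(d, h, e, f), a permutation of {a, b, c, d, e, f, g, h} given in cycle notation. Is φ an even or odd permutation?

even

The cycle lengths are 4, 4.
A cycle of length ℓ contributes ℓ−1 transpositions, so φ is a product of 3 + 3 = 6 transpositions — even.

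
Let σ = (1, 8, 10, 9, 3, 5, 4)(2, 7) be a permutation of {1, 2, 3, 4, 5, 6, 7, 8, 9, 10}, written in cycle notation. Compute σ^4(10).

4

10 lies in the 7-cycle (1, 8, 10, 9, 3, 5, 4).
Stepping 4 places around the cycle: 10 → 9 → 3 → 5 → 4.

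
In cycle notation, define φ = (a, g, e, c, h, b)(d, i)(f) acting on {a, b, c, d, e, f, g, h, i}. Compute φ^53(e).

g

e lies in the 6-cycle (a, g, e, c, h, b).
Powers repeat with period 6 on this cycle, and 53 mod 6 = 5, so φ^53(e) = φ^5(e).
Stepping 5 places around the cycle: e → c → h → b → a → g.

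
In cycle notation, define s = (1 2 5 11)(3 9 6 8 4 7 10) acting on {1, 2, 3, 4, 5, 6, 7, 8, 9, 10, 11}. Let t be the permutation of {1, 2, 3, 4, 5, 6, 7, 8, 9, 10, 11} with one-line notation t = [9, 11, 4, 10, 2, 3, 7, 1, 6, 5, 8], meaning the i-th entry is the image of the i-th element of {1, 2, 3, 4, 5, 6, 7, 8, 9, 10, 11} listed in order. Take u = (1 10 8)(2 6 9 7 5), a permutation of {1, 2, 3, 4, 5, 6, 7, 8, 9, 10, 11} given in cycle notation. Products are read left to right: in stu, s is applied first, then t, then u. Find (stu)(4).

5

Apply the permutations in order: s(4) = 7, then t(7) = 7, then u(7) = 5. So (stu)(4) = 5.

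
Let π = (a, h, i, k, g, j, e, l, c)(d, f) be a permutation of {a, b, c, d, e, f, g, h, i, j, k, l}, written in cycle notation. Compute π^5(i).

i lies in the 9-cycle (a, h, i, k, g, j, e, l, c).
Advancing 5 steps from i: i → k → g → j → e → l.

l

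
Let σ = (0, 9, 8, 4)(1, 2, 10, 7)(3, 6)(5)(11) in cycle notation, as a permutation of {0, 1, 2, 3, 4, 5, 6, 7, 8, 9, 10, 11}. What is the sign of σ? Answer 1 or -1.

-1

The cycle lengths are 4, 4, 2, 1, 1.
A cycle of length ℓ contributes ℓ−1 transpositions, so σ is a product of 3 + 3 + 1 = 7 transpositions — odd.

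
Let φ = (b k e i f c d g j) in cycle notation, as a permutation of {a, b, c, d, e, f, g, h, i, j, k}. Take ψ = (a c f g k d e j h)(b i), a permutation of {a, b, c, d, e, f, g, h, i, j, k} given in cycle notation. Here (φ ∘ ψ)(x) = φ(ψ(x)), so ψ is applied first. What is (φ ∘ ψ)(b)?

First apply ψ: ψ(b) = i, then φ(i) = f. Thus (φ ∘ ψ)(b) = f.

f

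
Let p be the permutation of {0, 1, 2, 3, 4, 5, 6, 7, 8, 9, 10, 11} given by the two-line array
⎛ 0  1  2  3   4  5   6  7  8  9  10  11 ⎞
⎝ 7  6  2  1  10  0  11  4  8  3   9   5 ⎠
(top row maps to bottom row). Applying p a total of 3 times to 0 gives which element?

Tracing 0 → 7 → … returns to 0 after 10 steps, so 0 lies in a 10-cycle (0, 7, 4, 10, 9, 3, 1, 6, 11, 5).
Advancing 3 steps from 0: 0 → 7 → 4 → 10.

10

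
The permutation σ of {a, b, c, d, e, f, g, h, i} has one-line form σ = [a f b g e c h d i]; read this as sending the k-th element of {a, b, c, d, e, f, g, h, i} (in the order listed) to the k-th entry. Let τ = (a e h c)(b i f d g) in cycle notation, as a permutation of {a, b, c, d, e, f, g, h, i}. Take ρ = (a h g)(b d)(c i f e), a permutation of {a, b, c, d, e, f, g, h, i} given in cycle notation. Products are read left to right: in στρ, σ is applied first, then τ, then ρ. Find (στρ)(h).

a

Chase h: σ(h) = d; τ(d) = g; ρ(g) = a. Hence (στρ)(h) = a.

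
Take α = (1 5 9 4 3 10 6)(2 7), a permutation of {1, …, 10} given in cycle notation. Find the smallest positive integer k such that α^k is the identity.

The disjoint cycles have lengths 7, 2, 1.
The order is lcm(7, 2) = 14.

14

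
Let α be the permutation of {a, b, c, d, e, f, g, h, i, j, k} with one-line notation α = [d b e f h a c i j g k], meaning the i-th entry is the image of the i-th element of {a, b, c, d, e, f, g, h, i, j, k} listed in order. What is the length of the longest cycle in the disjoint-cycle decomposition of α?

6

Decomposing into disjoint cycles gives (a, d, f)(c, e, h, i, j, g); the longest has length 6.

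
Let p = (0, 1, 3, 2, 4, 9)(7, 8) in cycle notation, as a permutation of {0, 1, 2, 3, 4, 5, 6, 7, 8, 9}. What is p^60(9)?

9

9 lies in the 6-cycle (0, 1, 3, 2, 4, 9).
Since the cycle has length 6, p^60 acts on it the same as p^0 (60 mod 6 = 0).
So p^60(9) = 9.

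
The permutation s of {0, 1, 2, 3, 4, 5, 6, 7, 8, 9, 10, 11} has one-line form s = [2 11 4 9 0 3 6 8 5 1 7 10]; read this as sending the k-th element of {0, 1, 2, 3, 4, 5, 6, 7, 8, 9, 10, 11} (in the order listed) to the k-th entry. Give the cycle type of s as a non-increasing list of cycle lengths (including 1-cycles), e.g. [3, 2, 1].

[8, 3, 1]

The disjoint cycles are (0, 2, 4)(1, 11, 10, 7, 8, 5, 3, 9)(6), with lengths 8, 3, 1 in non-increasing order.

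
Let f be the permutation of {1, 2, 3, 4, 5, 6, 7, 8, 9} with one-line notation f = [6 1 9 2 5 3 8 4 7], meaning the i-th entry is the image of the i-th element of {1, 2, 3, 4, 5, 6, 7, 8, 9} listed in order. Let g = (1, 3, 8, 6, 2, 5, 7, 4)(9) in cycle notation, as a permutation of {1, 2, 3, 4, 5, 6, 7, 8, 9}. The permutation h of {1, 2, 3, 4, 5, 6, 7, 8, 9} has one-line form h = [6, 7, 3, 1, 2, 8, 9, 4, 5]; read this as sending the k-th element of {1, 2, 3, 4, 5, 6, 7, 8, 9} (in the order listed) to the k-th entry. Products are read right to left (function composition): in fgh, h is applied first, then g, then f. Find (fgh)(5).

Apply the permutations in order: h(5) = 2, then g(2) = 5, then f(5) = 5. So (fgh)(5) = 5.

5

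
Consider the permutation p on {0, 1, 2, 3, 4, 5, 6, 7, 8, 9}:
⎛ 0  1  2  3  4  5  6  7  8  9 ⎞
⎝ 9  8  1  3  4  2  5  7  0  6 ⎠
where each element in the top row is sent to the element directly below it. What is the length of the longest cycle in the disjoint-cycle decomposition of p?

Decomposing into disjoint cycles gives (0 9 6 5 2 1 8); the longest has length 7.

7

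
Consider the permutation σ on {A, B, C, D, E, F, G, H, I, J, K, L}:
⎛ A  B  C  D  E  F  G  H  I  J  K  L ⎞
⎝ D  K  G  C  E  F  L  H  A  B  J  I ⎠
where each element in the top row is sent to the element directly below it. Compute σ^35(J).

K

Tracing J → B → … returns to J after 3 steps, so J lies in a 3-cycle (B K J).
Powers repeat with period 3 on this cycle, and 35 mod 3 = 2, so σ^35(J) = σ^2(J).
Advancing 2 steps from J: J → B → K.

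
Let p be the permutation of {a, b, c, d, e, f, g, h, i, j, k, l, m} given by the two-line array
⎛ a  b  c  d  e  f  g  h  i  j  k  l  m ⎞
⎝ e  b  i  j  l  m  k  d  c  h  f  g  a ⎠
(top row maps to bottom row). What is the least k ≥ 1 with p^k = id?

Decomposing into disjoint cycles gives cycle lengths 7, 3, 2, 1.
The order is lcm(7, 3, 2) = 42.

42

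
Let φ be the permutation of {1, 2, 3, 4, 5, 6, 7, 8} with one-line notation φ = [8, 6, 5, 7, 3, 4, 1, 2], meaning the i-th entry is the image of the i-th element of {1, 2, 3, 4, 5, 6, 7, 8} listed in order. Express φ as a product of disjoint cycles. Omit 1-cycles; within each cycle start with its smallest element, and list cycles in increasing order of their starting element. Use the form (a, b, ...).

Start at 1 and follow images: 1 → 8 → 2 → 6 → 4 → 7 → 1, giving the cycle (1, 8, 2, 6, 4, 7).
Continuing from each remaining unvisited element yields (1, 8, 2, 6, 4, 7)(3, 5).

(1, 8, 2, 6, 4, 7)(3, 5)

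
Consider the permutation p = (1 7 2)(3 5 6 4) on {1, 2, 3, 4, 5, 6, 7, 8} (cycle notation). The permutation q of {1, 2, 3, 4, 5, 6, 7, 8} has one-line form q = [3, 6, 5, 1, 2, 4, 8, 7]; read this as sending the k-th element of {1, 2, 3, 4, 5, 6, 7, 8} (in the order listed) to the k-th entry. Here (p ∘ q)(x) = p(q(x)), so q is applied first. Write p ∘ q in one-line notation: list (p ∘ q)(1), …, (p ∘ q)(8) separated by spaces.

5 4 6 7 1 3 8 2

For each element, apply q then p: 1 → 3 → 5; 2 → 6 → 4; 3 → 5 → 6; 4 → 1 → 7; 5 → 2 → 1; 6 → 4 → 3; 7 → 8 → 8; 8 → 7 → 2.
Collecting the images, p ∘ q = [5 4 6 7 1 3 8 2].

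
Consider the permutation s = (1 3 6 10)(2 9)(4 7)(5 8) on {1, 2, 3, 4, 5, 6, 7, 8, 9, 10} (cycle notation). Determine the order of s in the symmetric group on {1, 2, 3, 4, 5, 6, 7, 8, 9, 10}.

4

The cycle type of s is (4, 2, 2, 2).
The order of s is the least common multiple of its cycle lengths: lcm(4, 2, 2, 2) = 4.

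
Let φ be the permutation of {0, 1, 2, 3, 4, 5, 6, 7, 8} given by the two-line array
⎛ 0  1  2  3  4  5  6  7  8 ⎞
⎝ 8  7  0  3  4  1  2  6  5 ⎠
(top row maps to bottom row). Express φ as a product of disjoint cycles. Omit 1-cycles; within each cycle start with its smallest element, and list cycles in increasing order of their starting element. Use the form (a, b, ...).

(0, 8, 5, 1, 7, 6, 2)

Iterating φ from 0 gives 0 → 8 → 5 → 1 → 7 → 6 → 2 → 0; that is the 7-cycle (0, 8, 5, 1, 7, 6, 2).
Repeating from the next unused element and collecting all non-trivial cycles gives (0, 8, 5, 1, 7, 6, 2).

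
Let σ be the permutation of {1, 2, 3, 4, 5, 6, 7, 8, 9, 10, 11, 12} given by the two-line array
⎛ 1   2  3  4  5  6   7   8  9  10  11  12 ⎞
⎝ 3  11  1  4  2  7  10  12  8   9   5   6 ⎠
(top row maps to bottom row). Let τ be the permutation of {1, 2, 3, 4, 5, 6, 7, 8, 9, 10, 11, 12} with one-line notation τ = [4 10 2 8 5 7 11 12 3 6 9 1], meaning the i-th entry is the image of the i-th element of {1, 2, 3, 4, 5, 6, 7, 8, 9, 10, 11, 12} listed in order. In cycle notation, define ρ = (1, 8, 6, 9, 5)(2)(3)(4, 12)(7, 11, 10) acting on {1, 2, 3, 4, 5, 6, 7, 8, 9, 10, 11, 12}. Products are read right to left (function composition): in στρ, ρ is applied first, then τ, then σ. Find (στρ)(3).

11

Apply the permutations in order: ρ(3) = 3, then τ(3) = 2, then σ(2) = 11. So (στρ)(3) = 11.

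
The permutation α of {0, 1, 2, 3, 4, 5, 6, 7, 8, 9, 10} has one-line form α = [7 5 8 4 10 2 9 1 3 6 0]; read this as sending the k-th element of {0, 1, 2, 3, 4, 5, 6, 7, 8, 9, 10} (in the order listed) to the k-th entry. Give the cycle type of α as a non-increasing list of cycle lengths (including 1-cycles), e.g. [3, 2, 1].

[9, 2]

The disjoint cycles are (0 7 1 5 2 8 3 4 10)(6 9), with lengths 9, 2 in non-increasing order.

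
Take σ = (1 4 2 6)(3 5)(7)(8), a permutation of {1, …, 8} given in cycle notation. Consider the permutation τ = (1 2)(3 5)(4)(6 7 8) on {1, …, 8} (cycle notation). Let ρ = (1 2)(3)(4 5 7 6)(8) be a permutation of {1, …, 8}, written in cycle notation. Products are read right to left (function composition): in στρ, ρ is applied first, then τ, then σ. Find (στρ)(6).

2

Apply the permutations in order: ρ(6) = 4, then τ(4) = 4, then σ(4) = 2. So (στρ)(6) = 2.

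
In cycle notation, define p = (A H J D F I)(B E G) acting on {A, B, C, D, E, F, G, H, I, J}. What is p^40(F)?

J

F lies in the 6-cycle (A H J D F I).
On a 6-cycle, p^6 is the identity, so p^40 = p^4 there (40 ≡ 4 mod 6).
Stepping 4 places around the cycle: F → I → A → H → J.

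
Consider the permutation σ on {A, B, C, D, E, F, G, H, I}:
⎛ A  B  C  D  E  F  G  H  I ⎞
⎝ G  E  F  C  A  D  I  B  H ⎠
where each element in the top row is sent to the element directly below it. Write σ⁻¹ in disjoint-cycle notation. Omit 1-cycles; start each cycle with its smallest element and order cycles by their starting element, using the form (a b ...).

First write σ in disjoint cycles: (A G I H B E)(C F D).
Reversing each cycle (and rotating so the smallest element leads) gives σ⁻¹ = (A E B H I G)(C D F).

(A E B H I G)(C D F)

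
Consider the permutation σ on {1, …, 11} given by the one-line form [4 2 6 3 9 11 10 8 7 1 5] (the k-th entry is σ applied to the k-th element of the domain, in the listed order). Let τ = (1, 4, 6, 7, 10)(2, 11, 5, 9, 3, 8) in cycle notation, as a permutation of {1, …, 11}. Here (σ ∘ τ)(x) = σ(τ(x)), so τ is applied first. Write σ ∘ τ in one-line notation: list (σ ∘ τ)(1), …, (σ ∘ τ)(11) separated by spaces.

3 5 8 11 7 10 1 2 6 4 9

Chase each element through τ then σ: 1 → 4 → 3; 2 → 11 → 5; 3 → 8 → 8; 4 → 6 → 11; 5 → 9 → 7; 6 → 7 → 10; 7 → 10 → 1; 8 → 2 → 2; 9 → 3 → 6; 10 → 1 → 4; 11 → 5 → 9.
Collecting the images, σ ∘ τ = [3 5 8 11 7 10 1 2 6 4 9].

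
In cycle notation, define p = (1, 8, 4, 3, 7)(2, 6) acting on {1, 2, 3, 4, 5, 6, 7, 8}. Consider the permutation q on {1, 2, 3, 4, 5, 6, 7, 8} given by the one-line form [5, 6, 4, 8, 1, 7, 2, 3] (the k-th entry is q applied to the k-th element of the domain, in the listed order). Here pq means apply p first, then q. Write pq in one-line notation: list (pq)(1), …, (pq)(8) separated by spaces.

(pq)(x) = q(p(x)). Computing each image: q(p(1)) = q(8) = 3, q(p(2)) = q(6) = 7, q(p(3)) = q(7) = 2, q(p(4)) = q(3) = 4, q(p(5)) = q(5) = 1, q(p(6)) = q(2) = 6, q(p(7)) = q(1) = 5, q(p(8)) = q(4) = 8.
Hence pq = [3 7 2 4 1 6 5 8].

3 7 2 4 1 6 5 8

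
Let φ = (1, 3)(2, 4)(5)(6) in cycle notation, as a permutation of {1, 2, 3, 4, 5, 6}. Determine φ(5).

5

The 1-cycle (5) fixes 5, so φ(5) = 5.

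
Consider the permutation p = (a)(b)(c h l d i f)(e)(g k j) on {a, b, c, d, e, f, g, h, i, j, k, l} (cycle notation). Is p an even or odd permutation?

odd

The cycle lengths are 6, 3, 1, 1, 1.
A cycle is odd iff its length is even; p has 1 even-length cycle, so sgn(p) = (−1)^1 and p is odd.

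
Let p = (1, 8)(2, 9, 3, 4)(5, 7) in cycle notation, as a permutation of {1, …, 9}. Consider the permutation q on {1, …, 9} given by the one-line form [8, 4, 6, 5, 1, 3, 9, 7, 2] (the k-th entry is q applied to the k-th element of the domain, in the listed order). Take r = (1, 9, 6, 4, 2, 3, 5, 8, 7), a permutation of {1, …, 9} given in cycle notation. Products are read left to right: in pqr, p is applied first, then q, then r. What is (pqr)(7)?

Chase 7: p(7) = 5; q(5) = 1; r(1) = 9. Hence (pqr)(7) = 9.

9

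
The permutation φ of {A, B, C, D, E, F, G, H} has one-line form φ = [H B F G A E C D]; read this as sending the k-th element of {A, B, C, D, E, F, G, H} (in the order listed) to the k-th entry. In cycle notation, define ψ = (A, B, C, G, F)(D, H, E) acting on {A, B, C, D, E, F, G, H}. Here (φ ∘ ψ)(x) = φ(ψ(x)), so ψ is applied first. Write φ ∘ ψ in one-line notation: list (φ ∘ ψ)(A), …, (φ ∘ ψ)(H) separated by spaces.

(φ ∘ ψ)(x) = φ(ψ(x)). Computing each image: φ(ψ(A)) = φ(B) = B, φ(ψ(B)) = φ(C) = F, φ(ψ(C)) = φ(G) = C, φ(ψ(D)) = φ(H) = D, φ(ψ(E)) = φ(D) = G, φ(ψ(F)) = φ(A) = H, φ(ψ(G)) = φ(F) = E, φ(ψ(H)) = φ(E) = A.
Hence φ ∘ ψ = [B F C D G H E A].

B F C D G H E A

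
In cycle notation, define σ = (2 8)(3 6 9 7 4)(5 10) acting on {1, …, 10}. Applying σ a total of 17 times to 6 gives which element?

7

6 lies in the 5-cycle (3 6 9 7 4).
On a 5-cycle, σ^5 is the identity, so σ^17 = σ^2 there (17 ≡ 2 mod 5).
Advancing 2 steps from 6: 6 → 9 → 7.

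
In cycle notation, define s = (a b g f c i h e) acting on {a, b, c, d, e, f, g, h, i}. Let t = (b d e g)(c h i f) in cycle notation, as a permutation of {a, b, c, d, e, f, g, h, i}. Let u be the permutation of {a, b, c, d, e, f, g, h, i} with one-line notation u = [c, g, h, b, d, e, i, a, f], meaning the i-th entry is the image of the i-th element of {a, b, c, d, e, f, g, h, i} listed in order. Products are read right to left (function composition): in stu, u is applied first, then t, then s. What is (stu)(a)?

e

(stu)(a) = s(t(u(a))). u(a) = c, then t(c) = h, then s(h) = e, so the result is e.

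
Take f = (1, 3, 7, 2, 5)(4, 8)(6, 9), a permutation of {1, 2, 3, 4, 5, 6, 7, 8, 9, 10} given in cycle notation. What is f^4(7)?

7 lies in the 5-cycle (1, 3, 7, 2, 5).
Stepping 4 places around the cycle: 7 → 2 → 5 → 1 → 3.

3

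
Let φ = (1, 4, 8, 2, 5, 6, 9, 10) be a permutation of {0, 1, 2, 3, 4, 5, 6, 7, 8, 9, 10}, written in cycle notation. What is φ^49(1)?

4

1 lies in the 8-cycle (1, 4, 8, 2, 5, 6, 9, 10).
On an 8-cycle, φ^8 is the identity, so φ^49 = φ^1 there (49 ≡ 1 mod 8).
Advancing 1 step from 1: 1 → 4.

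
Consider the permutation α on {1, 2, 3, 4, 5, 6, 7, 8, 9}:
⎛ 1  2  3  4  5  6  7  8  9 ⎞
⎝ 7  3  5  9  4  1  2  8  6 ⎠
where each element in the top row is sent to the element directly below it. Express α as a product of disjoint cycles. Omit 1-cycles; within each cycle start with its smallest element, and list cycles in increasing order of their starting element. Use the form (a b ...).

(1 7 2 3 5 4 9 6)

Iterating α from 1 gives 1 → 7 → 2 → 3 → 5 → 4 → 9 → 6 → 1; that is the 8-cycle (1 7 2 3 5 4 9 6).
Continuing from each remaining unvisited element yields (1 7 2 3 5 4 9 6).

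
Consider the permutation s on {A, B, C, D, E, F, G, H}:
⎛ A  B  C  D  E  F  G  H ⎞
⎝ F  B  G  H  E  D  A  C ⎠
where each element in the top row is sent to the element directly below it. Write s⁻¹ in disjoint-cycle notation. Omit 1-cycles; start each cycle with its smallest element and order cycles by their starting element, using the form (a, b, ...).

(A, G, C, H, D, F)

First write s in disjoint cycles: (A, F, D, H, C, G).
Reversing each cycle (and rotating so the smallest element leads) gives s⁻¹ = (A, G, C, H, D, F).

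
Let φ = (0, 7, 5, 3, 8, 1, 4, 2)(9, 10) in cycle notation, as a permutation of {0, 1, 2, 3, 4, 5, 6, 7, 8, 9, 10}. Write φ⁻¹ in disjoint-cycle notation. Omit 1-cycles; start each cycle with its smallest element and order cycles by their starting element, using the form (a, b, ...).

(0, 2, 4, 1, 8, 3, 5, 7)(9, 10)

Inverting a permutation written in cycle notation just reverses the order within every cycle.
After reversing and putting each cycle's least element first, φ⁻¹ = (0, 2, 4, 1, 8, 3, 5, 7)(9, 10).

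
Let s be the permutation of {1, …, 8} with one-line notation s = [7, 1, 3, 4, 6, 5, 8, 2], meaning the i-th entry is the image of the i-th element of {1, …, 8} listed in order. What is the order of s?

Decomposing into disjoint cycles gives cycle lengths 4, 2, 1, 1.
The order is lcm(4, 2) = 4.

4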